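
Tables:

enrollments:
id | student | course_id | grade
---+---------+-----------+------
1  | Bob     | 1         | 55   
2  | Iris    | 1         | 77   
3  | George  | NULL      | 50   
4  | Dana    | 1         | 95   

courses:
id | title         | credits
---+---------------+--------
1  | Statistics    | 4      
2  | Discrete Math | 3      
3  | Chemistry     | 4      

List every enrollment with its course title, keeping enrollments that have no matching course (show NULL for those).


LEFT JOIN keeps every row from enrollments (the left table); where course_id has no match in courses, the course columns become NULL. Walk through each enrollment:
  - enrollment 1 (Bob): course_id=1 -> matches Statistics
  - enrollment 2 (Iris): course_id=1 -> matches Statistics
  - enrollment 3 (George): course_id=NULL, no match -> kept with NULL
  - enrollment 4 (Dana): course_id=1 -> matches Statistics
All 4 rows appear; 1 has NULL course.

SQL:
SELECT a.student, b.title AS course
FROM enrollments a
LEFT JOIN courses b ON a.course_id = b.id

Result:
student | course    
--------+-----------
Bob     | Statistics
Iris    | Statistics
George  | NULL      
Dana    | Statistics


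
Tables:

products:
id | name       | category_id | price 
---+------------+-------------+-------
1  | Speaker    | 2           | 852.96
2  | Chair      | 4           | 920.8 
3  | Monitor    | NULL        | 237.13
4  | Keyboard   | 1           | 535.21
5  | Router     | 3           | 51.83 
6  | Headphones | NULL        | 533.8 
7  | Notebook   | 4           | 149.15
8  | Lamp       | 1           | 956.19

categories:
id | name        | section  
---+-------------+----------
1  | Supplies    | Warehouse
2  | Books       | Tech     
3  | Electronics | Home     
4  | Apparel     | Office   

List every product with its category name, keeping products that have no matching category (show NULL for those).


LEFT JOIN keeps every row from products (the left table); where category_id has no match in categories, the category columns become NULL. Walk through each product:
  - product 1 (Speaker): category_id=2 -> matches Books
  - product 2 (Chair): category_id=4 -> matches Apparel
  - product 3 (Monitor): category_id=NULL, no match -> kept with NULL
  - product 4 (Keyboard): category_id=1 -> matches Supplies
  - product 5 (Router): category_id=3 -> matches Electronics
  - product 6 (Headphones): category_id=NULL, no match -> kept with NULL
  - product 7 (Notebook): category_id=4 -> matches Apparel
  - product 8 (Lamp): category_id=1 -> matches Supplies
All 8 rows appear; 2 have NULL category.

SQL:
SELECT a.name, b.name AS category
FROM products a
LEFT JOIN categories b ON a.category_id = b.id

Result:
name       | category   
-----------+------------
Speaker    | Books      
Chair      | Apparel    
Monitor    | NULL       
Keyboard   | Supplies   
Router     | Electronics
Headphones | NULL       
Notebook   | Apparel    
Lamp       | Supplies   


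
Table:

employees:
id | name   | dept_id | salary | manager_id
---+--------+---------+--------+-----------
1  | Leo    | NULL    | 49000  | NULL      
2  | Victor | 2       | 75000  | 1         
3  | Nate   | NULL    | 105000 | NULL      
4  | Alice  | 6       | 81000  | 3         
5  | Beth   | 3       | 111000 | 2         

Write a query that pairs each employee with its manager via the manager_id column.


This is a self-join: employees is joined to a second copy of itself, matching each row's manager_id to another row's id. Use LEFT JOIN so rows with manager_id=NULL are kept.
  - employee 1 (Leo): manager_id=NULL -> NULL
  - employee 2 (Victor): manager_id=1 -> Leo
  - employee 3 (Nate): manager_id=NULL -> NULL
  - employee 4 (Alice): manager_id=3 -> Nate
  - employee 5 (Beth): manager_id=2 -> Victor

SQL:
SELECT a.name AS item, b.name AS manager
FROM employees a
LEFT JOIN employees b ON a.manager_id = b.id

Result:
item   | manager
-------+--------
Leo    | NULL   
Victor | Leo    
Nate   | NULL   
Alice  | Nate   
Beth   | Victor 


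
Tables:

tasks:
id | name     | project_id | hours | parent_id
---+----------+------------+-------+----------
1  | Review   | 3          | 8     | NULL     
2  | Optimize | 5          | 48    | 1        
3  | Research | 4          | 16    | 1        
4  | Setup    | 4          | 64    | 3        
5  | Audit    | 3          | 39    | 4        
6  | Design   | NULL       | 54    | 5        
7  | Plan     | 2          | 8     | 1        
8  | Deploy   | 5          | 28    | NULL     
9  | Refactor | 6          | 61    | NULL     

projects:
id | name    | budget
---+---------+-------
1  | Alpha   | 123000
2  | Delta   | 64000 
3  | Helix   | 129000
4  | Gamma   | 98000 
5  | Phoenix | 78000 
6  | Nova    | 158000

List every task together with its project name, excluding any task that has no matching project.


INNER JOIN keeps only tasks rows whose project_id matches an id in projects. Walk through each task:
  - task 1 (Review): project_id=3 -> matches Helix
  - task 2 (Optimize): project_id=5 -> matches Phoenix
  - task 3 (Research): project_id=4 -> matches Gamma
  - task 4 (Setup): project_id=4 -> matches Gamma
  - task 5 (Audit): project_id=3 -> matches Helix
  - task 6 (Design): project_id=NULL, no match -> dropped
  - task 7 (Plan): project_id=2 -> matches Delta
  - task 8 (Deploy): project_id=5 -> matches Phoenix
  - task 9 (Refactor): project_id=6 -> matches Nova
So 1 of 9 rows is dropped.

SQL:
SELECT a.name, b.name AS project
FROM tasks a
INNER JOIN projects b ON a.project_id = b.id

Result:
name     | project
---------+--------
Review   | Helix  
Optimize | Phoenix
Research | Gamma  
Setup    | Gamma  
Audit    | Helix  
Plan     | Delta  
Deploy   | Phoenix
Refactor | Nova   


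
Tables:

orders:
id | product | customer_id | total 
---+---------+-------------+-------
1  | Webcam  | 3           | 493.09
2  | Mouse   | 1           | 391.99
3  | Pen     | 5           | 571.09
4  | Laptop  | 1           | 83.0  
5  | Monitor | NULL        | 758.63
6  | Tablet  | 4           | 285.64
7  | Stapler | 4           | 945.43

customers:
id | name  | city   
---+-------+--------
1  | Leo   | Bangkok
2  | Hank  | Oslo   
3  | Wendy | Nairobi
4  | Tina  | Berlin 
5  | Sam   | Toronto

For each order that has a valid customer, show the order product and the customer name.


INNER JOIN keeps only orders rows whose customer_id matches an id in customers. Walk through each order:
  - order 1 (Webcam): customer_id=3 -> matches Wendy
  - order 2 (Mouse): customer_id=1 -> matches Leo
  - order 3 (Pen): customer_id=5 -> matches Sam
  - order 4 (Laptop): customer_id=1 -> matches Leo
  - order 5 (Monitor): customer_id=NULL, no match -> dropped
  - order 6 (Tablet): customer_id=4 -> matches Tina
  - order 7 (Stapler): customer_id=4 -> matches Tina
So 1 of 7 rows is dropped.

SQL:
SELECT a.product, b.name AS customer
FROM orders a
INNER JOIN customers b ON a.customer_id = b.id

Result:
product | customer
--------+---------
Webcam  | Wendy   
Mouse   | Leo     
Pen     | Sam     
Laptop  | Leo     
Tablet  | Tina    
Stapler | Tina    


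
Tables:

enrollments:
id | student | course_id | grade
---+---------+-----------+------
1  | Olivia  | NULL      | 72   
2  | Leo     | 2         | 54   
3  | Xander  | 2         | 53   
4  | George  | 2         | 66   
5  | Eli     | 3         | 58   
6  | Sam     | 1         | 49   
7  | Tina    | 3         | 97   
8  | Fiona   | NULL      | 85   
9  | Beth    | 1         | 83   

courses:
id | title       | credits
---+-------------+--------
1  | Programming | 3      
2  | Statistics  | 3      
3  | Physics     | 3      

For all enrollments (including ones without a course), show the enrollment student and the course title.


LEFT JOIN keeps every row from enrollments (the left table); where course_id has no match in courses, the course columns become NULL. Walk through each enrollment:
  - enrollment 1 (Olivia): course_id=NULL, no match -> kept with NULL
  - enrollment 2 (Leo): course_id=2 -> matches Statistics
  - enrollment 3 (Xander): course_id=2 -> matches Statistics
  - enrollment 4 (George): course_id=2 -> matches Statistics
  - enrollment 5 (Eli): course_id=3 -> matches Physics
  - enrollment 6 (Sam): course_id=1 -> matches Programming
  - enrollment 7 (Tina): course_id=3 -> matches Physics
  - enrollment 8 (Fiona): course_id=NULL, no match -> kept with NULL
  - enrollment 9 (Beth): course_id=1 -> matches Programming
All 9 rows appear; 2 have NULL course.

SQL:
SELECT a.student, b.title AS course
FROM enrollments a
LEFT JOIN courses b ON a.course_id = b.id

Result:
student | course     
--------+------------
Olivia  | NULL       
Leo     | Statistics 
Xander  | Statistics 
George  | Statistics 
Eli     | Physics    
Sam     | Programming
Tina    | Physics    
Fiona   | NULL       
Beth    | Programming


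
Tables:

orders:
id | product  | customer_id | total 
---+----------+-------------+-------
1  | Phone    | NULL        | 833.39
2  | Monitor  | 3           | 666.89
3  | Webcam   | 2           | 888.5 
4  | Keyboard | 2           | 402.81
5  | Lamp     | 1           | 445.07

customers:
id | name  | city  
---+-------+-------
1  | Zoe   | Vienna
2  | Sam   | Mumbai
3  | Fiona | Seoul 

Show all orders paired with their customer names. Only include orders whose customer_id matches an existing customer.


INNER JOIN keeps only orders rows whose customer_id matches an id in customers. Walk through each order:
  - order 1 (Phone): customer_id=NULL, no match -> dropped
  - order 2 (Monitor): customer_id=3 -> matches Fiona
  - order 3 (Webcam): customer_id=2 -> matches Sam
  - order 4 (Keyboard): customer_id=2 -> matches Sam
  - order 5 (Lamp): customer_id=1 -> matches Zoe
So 1 of 5 rows is dropped.

SQL:
SELECT a.product, b.name AS customer
FROM orders a
INNER JOIN customers b ON a.customer_id = b.id

Result:
product  | customer
---------+---------
Monitor  | Fiona   
Webcam   | Sam     
Keyboard | Sam     
Lamp     | Zoe     


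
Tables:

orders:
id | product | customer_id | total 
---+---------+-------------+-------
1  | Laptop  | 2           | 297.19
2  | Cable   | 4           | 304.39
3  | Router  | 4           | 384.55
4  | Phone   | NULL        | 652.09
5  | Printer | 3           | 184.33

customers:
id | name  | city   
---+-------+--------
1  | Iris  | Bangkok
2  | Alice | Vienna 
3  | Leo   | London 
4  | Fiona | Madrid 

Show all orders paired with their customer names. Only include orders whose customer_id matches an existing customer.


INNER JOIN keeps only orders rows whose customer_id matches an id in customers. Walk through each order:
  - order 1 (Laptop): customer_id=2 -> matches Alice
  - order 2 (Cable): customer_id=4 -> matches Fiona
  - order 3 (Router): customer_id=4 -> matches Fiona
  - order 4 (Phone): customer_id=NULL, no match -> dropped
  - order 5 (Printer): customer_id=3 -> matches Leo
So 1 of 5 rows is dropped.

SQL:
SELECT a.product, b.name AS customer
FROM orders a
INNER JOIN customers b ON a.customer_id = b.id

Result:
product | customer
--------+---------
Laptop  | Alice   
Cable   | Fiona   
Router  | Fiona   
Printer | Leo     


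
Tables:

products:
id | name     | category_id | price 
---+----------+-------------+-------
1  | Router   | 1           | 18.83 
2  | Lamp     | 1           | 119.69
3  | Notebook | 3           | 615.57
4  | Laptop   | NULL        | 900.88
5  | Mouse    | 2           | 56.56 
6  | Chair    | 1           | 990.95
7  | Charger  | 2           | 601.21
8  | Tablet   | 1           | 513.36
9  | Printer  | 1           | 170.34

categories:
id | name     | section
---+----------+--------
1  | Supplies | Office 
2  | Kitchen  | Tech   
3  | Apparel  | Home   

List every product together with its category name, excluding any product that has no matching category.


INNER JOIN keeps only products rows whose category_id matches an id in categories. Walk through each product:
  - product 1 (Router): category_id=1 -> matches Supplies
  - product 2 (Lamp): category_id=1 -> matches Supplies
  - product 3 (Notebook): category_id=3 -> matches Apparel
  - product 4 (Laptop): category_id=NULL, no match -> dropped
  - product 5 (Mouse): category_id=2 -> matches Kitchen
  - product 6 (Chair): category_id=1 -> matches Supplies
  - product 7 (Charger): category_id=2 -> matches Kitchen
  - product 8 (Tablet): category_id=1 -> matches Supplies
  - product 9 (Printer): category_id=1 -> matches Supplies
So 1 of 9 rows is dropped.

SQL:
SELECT a.name, b.name AS category
FROM products a
INNER JOIN categories b ON a.category_id = b.id

Result:
name     | category
---------+---------
Router   | Supplies
Lamp     | Supplies
Notebook | Apparel 
Mouse    | Kitchen 
Chair    | Supplies
Charger  | Kitchen 
Tablet   | Supplies
Printer  | Supplies


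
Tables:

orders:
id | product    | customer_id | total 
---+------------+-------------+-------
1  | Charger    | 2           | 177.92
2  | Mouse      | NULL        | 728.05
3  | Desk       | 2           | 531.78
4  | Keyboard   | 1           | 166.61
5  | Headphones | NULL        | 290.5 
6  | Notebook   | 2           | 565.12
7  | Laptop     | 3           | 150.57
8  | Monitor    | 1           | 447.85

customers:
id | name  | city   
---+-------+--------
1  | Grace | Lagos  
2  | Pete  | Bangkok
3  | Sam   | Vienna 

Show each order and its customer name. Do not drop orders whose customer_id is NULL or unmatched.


LEFT JOIN keeps every row from orders (the left table); where customer_id has no match in customers, the customer columns become NULL. Walk through each order:
  - order 1 (Charger): customer_id=2 -> matches Pete
  - order 2 (Mouse): customer_id=NULL, no match -> kept with NULL
  - order 3 (Desk): customer_id=2 -> matches Pete
  - order 4 (Keyboard): customer_id=1 -> matches Grace
  - order 5 (Headphones): customer_id=NULL, no match -> kept with NULL
  - order 6 (Notebook): customer_id=2 -> matches Pete
  - order 7 (Laptop): customer_id=3 -> matches Sam
  - order 8 (Monitor): customer_id=1 -> matches Grace
All 8 rows appear; 2 have NULL customer.

SQL:
SELECT a.product, b.name AS customer
FROM orders a
LEFT JOIN customers b ON a.customer_id = b.id

Result:
product    | customer
-----------+---------
Charger    | Pete    
Mouse      | NULL    
Desk       | Pete    
Keyboard   | Grace   
Headphones | NULL    
Notebook   | Pete    
Laptop     | Sam     
Monitor    | Grace   


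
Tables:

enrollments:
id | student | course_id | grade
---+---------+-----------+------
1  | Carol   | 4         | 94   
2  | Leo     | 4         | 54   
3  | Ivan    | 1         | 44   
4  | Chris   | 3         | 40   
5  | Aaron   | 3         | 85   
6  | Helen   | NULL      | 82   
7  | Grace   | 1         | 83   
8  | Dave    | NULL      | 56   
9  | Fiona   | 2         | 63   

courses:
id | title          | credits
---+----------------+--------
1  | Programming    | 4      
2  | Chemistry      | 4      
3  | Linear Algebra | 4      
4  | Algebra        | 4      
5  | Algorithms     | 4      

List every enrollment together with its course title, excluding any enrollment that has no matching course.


INNER JOIN keeps only enrollments rows whose course_id matches an id in courses. Walk through each enrollment:
  - enrollment 1 (Carol): course_id=4 -> matches Algebra
  - enrollment 2 (Leo): course_id=4 -> matches Algebra
  - enrollment 3 (Ivan): course_id=1 -> matches Programming
  - enrollment 4 (Chris): course_id=3 -> matches Linear Algebra
  - enrollment 5 (Aaron): course_id=3 -> matches Linear Algebra
  - enrollment 6 (Helen): course_id=NULL, no match -> dropped
  - enrollment 7 (Grace): course_id=1 -> matches Programming
  - enrollment 8 (Dave): course_id=NULL, no match -> dropped
  - enrollment 9 (Fiona): course_id=2 -> matches Chemistry
So 2 of 9 rows are dropped.

SQL:
SELECT a.student, b.title AS course
FROM enrollments a
INNER JOIN courses b ON a.course_id = b.id

Result:
student | course        
--------+---------------
Carol   | Algebra       
Leo     | Algebra       
Ivan    | Programming   
Chris   | Linear Algebra
Aaron   | Linear Algebra
Grace   | Programming   
Fiona   | Chemistry     


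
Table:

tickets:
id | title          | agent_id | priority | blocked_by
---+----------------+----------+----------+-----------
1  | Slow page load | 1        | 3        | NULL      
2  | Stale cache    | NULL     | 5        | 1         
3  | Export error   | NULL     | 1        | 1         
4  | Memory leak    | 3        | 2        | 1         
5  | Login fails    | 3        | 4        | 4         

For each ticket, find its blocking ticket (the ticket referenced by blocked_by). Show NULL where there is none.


This is a self-join: tickets is joined to a second copy of itself, matching each row's blocked_by to another row's id. Use LEFT JOIN so rows with blocked_by=NULL are kept.
  - ticket 1 (Slow page load): blocked_by=NULL -> NULL
  - ticket 2 (Stale cache): blocked_by=1 -> Slow page load
  - ticket 3 (Export error): blocked_by=1 -> Slow page load
  - ticket 4 (Memory leak): blocked_by=1 -> Slow page load
  - ticket 5 (Login fails): blocked_by=4 -> Memory leak

SQL:
SELECT a.title AS item, b.title AS blocked_by
FROM tickets a
LEFT JOIN tickets b ON a.blocked_by = b.id

Result:
item           | blocked_by    
---------------+---------------
Slow page load | NULL          
Stale cache    | Slow page load
Export error   | Slow page load
Memory leak    | Slow page load
Login fails    | Memory leak   


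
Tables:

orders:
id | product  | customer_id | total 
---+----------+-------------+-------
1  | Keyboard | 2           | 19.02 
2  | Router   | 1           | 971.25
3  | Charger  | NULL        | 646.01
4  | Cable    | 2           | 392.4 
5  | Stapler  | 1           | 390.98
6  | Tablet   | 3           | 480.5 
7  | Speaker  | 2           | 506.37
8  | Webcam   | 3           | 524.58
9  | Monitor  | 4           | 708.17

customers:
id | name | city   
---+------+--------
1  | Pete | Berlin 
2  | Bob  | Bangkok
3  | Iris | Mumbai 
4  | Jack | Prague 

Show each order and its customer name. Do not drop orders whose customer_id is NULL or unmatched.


LEFT JOIN keeps every row from orders (the left table); where customer_id has no match in customers, the customer columns become NULL. Walk through each order:
  - order 1 (Keyboard): customer_id=2 -> matches Bob
  - order 2 (Router): customer_id=1 -> matches Pete
  - order 3 (Charger): customer_id=NULL, no match -> kept with NULL
  - order 4 (Cable): customer_id=2 -> matches Bob
  - order 5 (Stapler): customer_id=1 -> matches Pete
  - order 6 (Tablet): customer_id=3 -> matches Iris
  - order 7 (Speaker): customer_id=2 -> matches Bob
  - order 8 (Webcam): customer_id=3 -> matches Iris
  - order 9 (Monitor): customer_id=4 -> matches Jack
All 9 rows appear; 1 has NULL customer.

SQL:
SELECT a.product, b.name AS customer
FROM orders a
LEFT JOIN customers b ON a.customer_id = b.id

Result:
product  | customer
---------+---------
Keyboard | Bob     
Router   | Pete    
Charger  | NULL    
Cable    | Bob     
Stapler  | Pete    
Tablet   | Iris    
Speaker  | Bob     
Webcam   | Iris    
Monitor  | Jack    


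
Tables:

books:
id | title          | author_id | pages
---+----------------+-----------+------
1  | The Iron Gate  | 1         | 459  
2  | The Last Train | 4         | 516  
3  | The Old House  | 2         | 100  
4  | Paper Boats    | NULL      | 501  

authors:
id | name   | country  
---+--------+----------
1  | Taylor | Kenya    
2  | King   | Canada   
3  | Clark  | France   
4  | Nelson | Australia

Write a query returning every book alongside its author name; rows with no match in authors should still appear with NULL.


LEFT JOIN keeps every row from books (the left table); where author_id has no match in authors, the author columns become NULL. Walk through each book:
  - book 1 (The Iron Gate): author_id=1 -> matches Taylor
  - book 2 (The Last Train): author_id=4 -> matches Nelson
  - book 3 (The Old House): author_id=2 -> matches King
  - book 4 (Paper Boats): author_id=NULL, no match -> kept with NULL
All 4 rows appear; 1 has NULL author.

SQL:
SELECT a.title, b.name AS author
FROM books a
LEFT JOIN authors b ON a.author_id = b.id

Result:
title          | author
---------------+-------
The Iron Gate  | Taylor
The Last Train | Nelson
The Old House  | King  
Paper Boats    | NULL  


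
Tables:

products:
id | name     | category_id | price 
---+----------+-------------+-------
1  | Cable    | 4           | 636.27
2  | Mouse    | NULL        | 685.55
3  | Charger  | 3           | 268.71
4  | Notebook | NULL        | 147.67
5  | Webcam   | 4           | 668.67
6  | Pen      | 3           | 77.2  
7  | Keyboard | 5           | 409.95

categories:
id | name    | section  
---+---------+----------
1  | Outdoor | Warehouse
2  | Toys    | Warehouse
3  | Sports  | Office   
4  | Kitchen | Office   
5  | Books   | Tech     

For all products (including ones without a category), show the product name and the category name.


LEFT JOIN keeps every row from products (the left table); where category_id has no match in categories, the category columns become NULL. Walk through each product:
  - product 1 (Cable): category_id=4 -> matches Kitchen
  - product 2 (Mouse): category_id=NULL, no match -> kept with NULL
  - product 3 (Charger): category_id=3 -> matches Sports
  - product 4 (Notebook): category_id=NULL, no match -> kept with NULL
  - product 5 (Webcam): category_id=4 -> matches Kitchen
  - product 6 (Pen): category_id=3 -> matches Sports
  - product 7 (Keyboard): category_id=5 -> matches Books
All 7 rows appear; 2 have NULL category.

SQL:
SELECT a.name, b.name AS category
FROM products a
LEFT JOIN categories b ON a.category_id = b.id

Result:
name     | category
---------+---------
Cable    | Kitchen 
Mouse    | NULL    
Charger  | Sports  
Notebook | NULL    
Webcam   | Kitchen 
Pen      | Sports  
Keyboard | Books   


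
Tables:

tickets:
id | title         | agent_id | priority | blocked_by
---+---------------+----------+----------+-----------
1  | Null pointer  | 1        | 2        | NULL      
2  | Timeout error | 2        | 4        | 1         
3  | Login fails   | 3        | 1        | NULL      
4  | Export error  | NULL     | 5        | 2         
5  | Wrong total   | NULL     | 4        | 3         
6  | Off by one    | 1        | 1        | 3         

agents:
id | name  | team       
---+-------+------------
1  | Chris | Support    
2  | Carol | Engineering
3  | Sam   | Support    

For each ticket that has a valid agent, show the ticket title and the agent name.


INNER JOIN keeps only tickets rows whose agent_id matches an id in agents. Walk through each ticket:
  - ticket 1 (Null pointer): agent_id=1 -> matches Chris
  - ticket 2 (Timeout error): agent_id=2 -> matches Carol
  - ticket 3 (Login fails): agent_id=3 -> matches Sam
  - ticket 4 (Export error): agent_id=NULL, no match -> dropped
  - ticket 5 (Wrong total): agent_id=NULL, no match -> dropped
  - ticket 6 (Off by one): agent_id=1 -> matches Chris
So 2 of 6 rows are dropped.

SQL:
SELECT a.title, b.name AS agent
FROM tickets a
INNER JOIN agents b ON a.agent_id = b.id

Result:
title         | agent
--------------+------
Null pointer  | Chris
Timeout error | Carol
Login fails   | Sam  
Off by one    | Chris


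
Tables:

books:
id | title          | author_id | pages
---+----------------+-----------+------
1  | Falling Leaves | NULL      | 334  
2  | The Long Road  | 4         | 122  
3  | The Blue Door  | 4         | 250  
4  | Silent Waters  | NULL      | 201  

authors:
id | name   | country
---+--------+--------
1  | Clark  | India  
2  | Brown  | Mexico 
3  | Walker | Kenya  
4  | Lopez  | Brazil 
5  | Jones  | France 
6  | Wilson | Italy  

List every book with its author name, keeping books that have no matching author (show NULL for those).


LEFT JOIN keeps every row from books (the left table); where author_id has no match in authors, the author columns become NULL. Walk through each book:
  - book 1 (Falling Leaves): author_id=NULL, no match -> kept with NULL
  - book 2 (The Long Road): author_id=4 -> matches Lopez
  - book 3 (The Blue Door): author_id=4 -> matches Lopez
  - book 4 (Silent Waters): author_id=NULL, no match -> kept with NULL
All 4 rows appear; 2 have NULL author.

SQL:
SELECT a.title, b.name AS author
FROM books a
LEFT JOIN authors b ON a.author_id = b.id

Result:
title          | author
---------------+-------
Falling Leaves | NULL  
The Long Road  | Lopez 
The Blue Door  | Lopez 
Silent Waters  | NULL  


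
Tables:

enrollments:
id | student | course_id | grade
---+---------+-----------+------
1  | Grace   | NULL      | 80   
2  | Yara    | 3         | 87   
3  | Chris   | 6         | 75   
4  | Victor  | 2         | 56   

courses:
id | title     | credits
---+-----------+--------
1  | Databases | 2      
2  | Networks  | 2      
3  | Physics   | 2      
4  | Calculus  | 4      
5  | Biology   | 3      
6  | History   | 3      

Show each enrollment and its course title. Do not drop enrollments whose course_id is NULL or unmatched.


LEFT JOIN keeps every row from enrollments (the left table); where course_id has no match in courses, the course columns become NULL. Walk through each enrollment:
  - enrollment 1 (Grace): course_id=NULL, no match -> kept with NULL
  - enrollment 2 (Yara): course_id=3 -> matches Physics
  - enrollment 3 (Chris): course_id=6 -> matches History
  - enrollment 4 (Victor): course_id=2 -> matches Networks
All 4 rows appear; 1 has NULL course.

SQL:
SELECT a.student, b.title AS course
FROM enrollments a
LEFT JOIN courses b ON a.course_id = b.id

Result:
student | course  
--------+---------
Grace   | NULL    
Yara    | Physics 
Chris   | History 
Victor  | Networks


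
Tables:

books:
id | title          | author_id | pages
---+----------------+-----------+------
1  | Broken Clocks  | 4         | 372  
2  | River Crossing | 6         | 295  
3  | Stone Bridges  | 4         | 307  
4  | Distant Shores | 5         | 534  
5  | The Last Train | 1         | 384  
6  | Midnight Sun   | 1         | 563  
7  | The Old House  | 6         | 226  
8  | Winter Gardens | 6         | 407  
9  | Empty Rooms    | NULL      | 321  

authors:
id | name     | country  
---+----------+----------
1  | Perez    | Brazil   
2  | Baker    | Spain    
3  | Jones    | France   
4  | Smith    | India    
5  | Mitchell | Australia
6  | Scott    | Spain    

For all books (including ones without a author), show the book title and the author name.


LEFT JOIN keeps every row from books (the left table); where author_id has no match in authors, the author columns become NULL. Walk through each book:
  - book 1 (Broken Clocks): author_id=4 -> matches Smith
  - book 2 (River Crossing): author_id=6 -> matches Scott
  - book 3 (Stone Bridges): author_id=4 -> matches Smith
  - book 4 (Distant Shores): author_id=5 -> matches Mitchell
  - book 5 (The Last Train): author_id=1 -> matches Perez
  - book 6 (Midnight Sun): author_id=1 -> matches Perez
  - book 7 (The Old House): author_id=6 -> matches Scott
  - book 8 (Winter Gardens): author_id=6 -> matches Scott
  - book 9 (Empty Rooms): author_id=NULL, no match -> kept with NULL
All 9 rows appear; 1 has NULL author.

SQL:
SELECT a.title, b.name AS author
FROM books a
LEFT JOIN authors b ON a.author_id = b.id

Result:
title          | author  
---------------+---------
Broken Clocks  | Smith   
River Crossing | Scott   
Stone Bridges  | Smith   
Distant Shores | Mitchell
The Last Train | Perez   
Midnight Sun   | Perez   
The Old House  | Scott   
Winter Gardens | Scott   
Empty Rooms    | NULL    


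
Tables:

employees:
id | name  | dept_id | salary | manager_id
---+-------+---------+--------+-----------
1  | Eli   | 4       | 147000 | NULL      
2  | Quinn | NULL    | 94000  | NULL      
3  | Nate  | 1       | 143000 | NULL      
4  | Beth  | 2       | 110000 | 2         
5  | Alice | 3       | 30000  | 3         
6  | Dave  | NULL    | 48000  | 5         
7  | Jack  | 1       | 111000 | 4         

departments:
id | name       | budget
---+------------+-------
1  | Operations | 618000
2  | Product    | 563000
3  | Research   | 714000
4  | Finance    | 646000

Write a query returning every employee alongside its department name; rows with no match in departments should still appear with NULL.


LEFT JOIN keeps every row from employees (the left table); where dept_id has no match in departments, the department columns become NULL. Walk through each employee:
  - employee 1 (Eli): dept_id=4 -> matches Finance
  - employee 2 (Quinn): dept_id=NULL, no match -> kept with NULL
  - employee 3 (Nate): dept_id=1 -> matches Operations
  - employee 4 (Beth): dept_id=2 -> matches Product
  - employee 5 (Alice): dept_id=3 -> matches Research
  - employee 6 (Dave): dept_id=NULL, no match -> kept with NULL
  - employee 7 (Jack): dept_id=1 -> matches Operations
All 7 rows appear; 2 have NULL department.

SQL:
SELECT a.name, b.name AS department
FROM employees a
LEFT JOIN departments b ON a.dept_id = b.id

Result:
name  | department
------+-----------
Eli   | Finance   
Quinn | NULL      
Nate  | Operations
Beth  | Product   
Alice | Research  
Dave  | NULL      
Jack  | Operations


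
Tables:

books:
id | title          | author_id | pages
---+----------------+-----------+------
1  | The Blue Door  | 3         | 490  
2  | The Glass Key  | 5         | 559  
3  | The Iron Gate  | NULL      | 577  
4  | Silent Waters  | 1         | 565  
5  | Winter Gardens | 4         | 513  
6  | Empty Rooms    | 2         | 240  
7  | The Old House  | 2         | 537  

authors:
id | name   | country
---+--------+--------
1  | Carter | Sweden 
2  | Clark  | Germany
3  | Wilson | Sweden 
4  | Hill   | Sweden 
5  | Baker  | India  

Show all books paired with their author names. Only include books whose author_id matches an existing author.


INNER JOIN keeps only books rows whose author_id matches an id in authors. Walk through each book:
  - book 1 (The Blue Door): author_id=3 -> matches Wilson
  - book 2 (The Glass Key): author_id=5 -> matches Baker
  - book 3 (The Iron Gate): author_id=NULL, no match -> dropped
  - book 4 (Silent Waters): author_id=1 -> matches Carter
  - book 5 (Winter Gardens): author_id=4 -> matches Hill
  - book 6 (Empty Rooms): author_id=2 -> matches Clark
  - book 7 (The Old House): author_id=2 -> matches Clark
So 1 of 7 rows is dropped.

SQL:
SELECT a.title, b.name AS author
FROM books a
INNER JOIN authors b ON a.author_id = b.id

Result:
title          | author
---------------+-------
The Blue Door  | Wilson
The Glass Key  | Baker 
Silent Waters  | Carter
Winter Gardens | Hill  
Empty Rooms    | Clark 
The Old House  | Clark 


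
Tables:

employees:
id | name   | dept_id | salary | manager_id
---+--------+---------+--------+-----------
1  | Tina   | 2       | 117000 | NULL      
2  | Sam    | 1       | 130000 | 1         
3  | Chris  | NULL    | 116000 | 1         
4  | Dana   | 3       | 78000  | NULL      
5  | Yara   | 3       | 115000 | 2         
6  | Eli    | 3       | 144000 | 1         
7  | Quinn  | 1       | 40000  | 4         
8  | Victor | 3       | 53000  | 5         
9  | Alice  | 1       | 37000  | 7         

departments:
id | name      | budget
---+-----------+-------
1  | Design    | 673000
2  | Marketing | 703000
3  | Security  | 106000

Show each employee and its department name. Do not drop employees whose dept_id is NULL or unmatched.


LEFT JOIN keeps every row from employees (the left table); where dept_id has no match in departments, the department columns become NULL. Walk through each employee:
  - employee 1 (Tina): dept_id=2 -> matches Marketing
  - employee 2 (Sam): dept_id=1 -> matches Design
  - employee 3 (Chris): dept_id=NULL, no match -> kept with NULL
  - employee 4 (Dana): dept_id=3 -> matches Security
  - employee 5 (Yara): dept_id=3 -> matches Security
  - employee 6 (Eli): dept_id=3 -> matches Security
  - employee 7 (Quinn): dept_id=1 -> matches Design
  - employee 8 (Victor): dept_id=3 -> matches Security
  - employee 9 (Alice): dept_id=1 -> matches Design
All 9 rows appear; 1 has NULL department.

SQL:
SELECT a.name, b.name AS department
FROM employees a
LEFT JOIN departments b ON a.dept_id = b.id

Result:
name   | department
-------+-----------
Tina   | Marketing 
Sam    | Design    
Chris  | NULL      
Dana   | Security  
Yara   | Security  
Eli    | Security  
Quinn  | Design    
Victor | Security  
Alice  | Design    


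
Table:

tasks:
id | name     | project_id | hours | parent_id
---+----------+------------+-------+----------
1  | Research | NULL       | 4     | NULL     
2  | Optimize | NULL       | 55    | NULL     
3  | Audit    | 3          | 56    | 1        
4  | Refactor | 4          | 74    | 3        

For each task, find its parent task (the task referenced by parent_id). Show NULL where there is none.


This is a self-join: tasks is joined to a second copy of itself, matching each row's parent_id to another row's id. Use LEFT JOIN so rows with parent_id=NULL are kept.
  - task 1 (Research): parent_id=NULL -> NULL
  - task 2 (Optimize): parent_id=NULL -> NULL
  - task 3 (Audit): parent_id=1 -> Research
  - task 4 (Refactor): parent_id=3 -> Audit

SQL:
SELECT a.name AS item, b.name AS parent
FROM tasks a
LEFT JOIN tasks b ON a.parent_id = b.id

Result:
item     | parent  
---------+---------
Research | NULL    
Optimize | NULL    
Audit    | Research
Refactor | Audit   


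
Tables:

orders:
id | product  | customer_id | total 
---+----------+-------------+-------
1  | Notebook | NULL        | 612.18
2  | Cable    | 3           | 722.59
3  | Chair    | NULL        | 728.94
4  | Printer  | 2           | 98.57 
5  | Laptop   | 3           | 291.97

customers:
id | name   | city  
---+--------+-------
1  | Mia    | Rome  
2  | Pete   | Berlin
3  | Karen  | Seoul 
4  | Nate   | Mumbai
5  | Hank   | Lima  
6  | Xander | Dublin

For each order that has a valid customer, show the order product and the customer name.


INNER JOIN keeps only orders rows whose customer_id matches an id in customers. Walk through each order:
  - order 1 (Notebook): customer_id=NULL, no match -> dropped
  - order 2 (Cable): customer_id=3 -> matches Karen
  - order 3 (Chair): customer_id=NULL, no match -> dropped
  - order 4 (Printer): customer_id=2 -> matches Pete
  - order 5 (Laptop): customer_id=3 -> matches Karen
So 2 of 5 rows are dropped.

SQL:
SELECT a.product, b.name AS customer
FROM orders a
INNER JOIN customers b ON a.customer_id = b.id

Result:
product | customer
--------+---------
Cable   | Karen   
Printer | Pete    
Laptop  | Karen   


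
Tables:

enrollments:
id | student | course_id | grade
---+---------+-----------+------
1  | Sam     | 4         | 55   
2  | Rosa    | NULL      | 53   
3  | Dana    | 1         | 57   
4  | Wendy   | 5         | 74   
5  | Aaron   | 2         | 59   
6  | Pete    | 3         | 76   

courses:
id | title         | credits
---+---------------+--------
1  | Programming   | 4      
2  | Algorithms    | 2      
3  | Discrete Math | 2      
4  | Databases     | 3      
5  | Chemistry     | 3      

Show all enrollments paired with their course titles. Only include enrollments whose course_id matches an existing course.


INNER JOIN keeps only enrollments rows whose course_id matches an id in courses. Walk through each enrollment:
  - enrollment 1 (Sam): course_id=4 -> matches Databases
  - enrollment 2 (Rosa): course_id=NULL, no match -> dropped
  - enrollment 3 (Dana): course_id=1 -> matches Programming
  - enrollment 4 (Wendy): course_id=5 -> matches Chemistry
  - enrollment 5 (Aaron): course_id=2 -> matches Algorithms
  - enrollment 6 (Pete): course_id=3 -> matches Discrete Math
So 1 of 6 rows is dropped.

SQL:
SELECT a.student, b.title AS course
FROM enrollments a
INNER JOIN courses b ON a.course_id = b.id

Result:
student | course       
--------+--------------
Sam     | Databases    
Dana    | Programming  
Wendy   | Chemistry    
Aaron   | Algorithms   
Pete    | Discrete Math


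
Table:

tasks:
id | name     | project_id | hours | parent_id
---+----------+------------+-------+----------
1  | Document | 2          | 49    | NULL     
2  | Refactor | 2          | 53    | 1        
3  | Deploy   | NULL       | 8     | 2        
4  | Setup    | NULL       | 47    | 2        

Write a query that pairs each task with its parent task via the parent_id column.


This is a self-join: tasks is joined to a second copy of itself, matching each row's parent_id to another row's id. Use LEFT JOIN so rows with parent_id=NULL are kept.
  - task 1 (Document): parent_id=NULL -> NULL
  - task 2 (Refactor): parent_id=1 -> Document
  - task 3 (Deploy): parent_id=2 -> Refactor
  - task 4 (Setup): parent_id=2 -> Refactor

SQL:
SELECT a.name AS item, b.name AS parent
FROM tasks a
LEFT JOIN tasks b ON a.parent_id = b.id

Result:
item     | parent  
---------+---------
Document | NULL    
Refactor | Document
Deploy   | Refactor
Setup    | Refactor


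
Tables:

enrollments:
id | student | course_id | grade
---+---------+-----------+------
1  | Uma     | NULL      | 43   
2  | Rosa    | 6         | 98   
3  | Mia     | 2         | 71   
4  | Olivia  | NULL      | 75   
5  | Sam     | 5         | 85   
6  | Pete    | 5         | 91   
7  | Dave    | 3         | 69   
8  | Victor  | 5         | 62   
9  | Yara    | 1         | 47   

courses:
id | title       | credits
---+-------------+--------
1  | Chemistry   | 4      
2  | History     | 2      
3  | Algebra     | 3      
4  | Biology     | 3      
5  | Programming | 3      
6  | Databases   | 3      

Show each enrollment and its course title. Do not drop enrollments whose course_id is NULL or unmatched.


LEFT JOIN keeps every row from enrollments (the left table); where course_id has no match in courses, the course columns become NULL. Walk through each enrollment:
  - enrollment 1 (Uma): course_id=NULL, no match -> kept with NULL
  - enrollment 2 (Rosa): course_id=6 -> matches Databases
  - enrollment 3 (Mia): course_id=2 -> matches History
  - enrollment 4 (Olivia): course_id=NULL, no match -> kept with NULL
  - enrollment 5 (Sam): course_id=5 -> matches Programming
  - enrollment 6 (Pete): course_id=5 -> matches Programming
  - enrollment 7 (Dave): course_id=3 -> matches Algebra
  - enrollment 8 (Victor): course_id=5 -> matches Programming
  - enrollment 9 (Yara): course_id=1 -> matches Chemistry
All 9 rows appear; 2 have NULL course.

SQL:
SELECT a.student, b.title AS course
FROM enrollments a
LEFT JOIN courses b ON a.course_id = b.id

Result:
student | course     
--------+------------
Uma     | NULL       
Rosa    | Databases  
Mia     | History    
Olivia  | NULL       
Sam     | Programming
Pete    | Programming
Dave    | Algebra    
Victor  | Programming
Yara    | Chemistry  


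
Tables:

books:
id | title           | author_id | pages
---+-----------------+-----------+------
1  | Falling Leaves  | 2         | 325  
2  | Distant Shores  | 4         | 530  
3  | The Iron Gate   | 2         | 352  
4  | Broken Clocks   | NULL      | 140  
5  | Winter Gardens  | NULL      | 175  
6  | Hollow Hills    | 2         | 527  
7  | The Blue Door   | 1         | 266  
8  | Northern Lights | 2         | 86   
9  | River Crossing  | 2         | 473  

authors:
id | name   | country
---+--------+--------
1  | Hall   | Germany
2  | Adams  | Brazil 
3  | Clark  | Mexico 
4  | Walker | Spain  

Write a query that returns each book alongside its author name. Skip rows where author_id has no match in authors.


INNER JOIN keeps only books rows whose author_id matches an id in authors. Walk through each book:
  - book 1 (Falling Leaves): author_id=2 -> matches Adams
  - book 2 (Distant Shores): author_id=4 -> matches Walker
  - book 3 (The Iron Gate): author_id=2 -> matches Adams
  - book 4 (Broken Clocks): author_id=NULL, no match -> dropped
  - book 5 (Winter Gardens): author_id=NULL, no match -> dropped
  - book 6 (Hollow Hills): author_id=2 -> matches Adams
  - book 7 (The Blue Door): author_id=1 -> matches Hall
  - book 8 (Northern Lights): author_id=2 -> matches Adams
  - book 9 (River Crossing): author_id=2 -> matches Adams
So 2 of 9 rows are dropped.

SQL:
SELECT a.title, b.name AS author
FROM books a
INNER JOIN authors b ON a.author_id = b.id

Result:
title           | author
----------------+-------
Falling Leaves  | Adams 
Distant Shores  | Walker
The Iron Gate   | Adams 
Hollow Hills    | Adams 
The Blue Door   | Hall  
Northern Lights | Adams 
River Crossing  | Adams 
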